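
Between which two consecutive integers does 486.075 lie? 486 and 487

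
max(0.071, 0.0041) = 0.071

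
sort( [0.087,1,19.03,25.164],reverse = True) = [25.164,19.03,1,0.087]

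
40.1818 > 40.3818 False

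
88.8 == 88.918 False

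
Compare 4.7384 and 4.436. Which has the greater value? 4.7384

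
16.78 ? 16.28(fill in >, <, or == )>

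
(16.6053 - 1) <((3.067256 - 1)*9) True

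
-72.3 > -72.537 True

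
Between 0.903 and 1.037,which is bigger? 1.037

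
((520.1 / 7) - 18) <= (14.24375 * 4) True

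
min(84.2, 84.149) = 84.149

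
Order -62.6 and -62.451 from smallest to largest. -62.6, -62.451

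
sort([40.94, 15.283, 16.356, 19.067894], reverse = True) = [40.94, 19.067894, 16.356, 15.283]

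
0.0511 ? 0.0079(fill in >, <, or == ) >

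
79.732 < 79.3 False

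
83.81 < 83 False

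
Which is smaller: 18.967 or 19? 18.967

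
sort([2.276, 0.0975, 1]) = [0.0975, 1, 2.276]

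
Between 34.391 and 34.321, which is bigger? 34.391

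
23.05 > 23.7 False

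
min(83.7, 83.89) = 83.7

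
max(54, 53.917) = 54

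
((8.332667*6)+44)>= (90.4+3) True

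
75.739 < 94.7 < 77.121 False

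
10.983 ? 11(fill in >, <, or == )<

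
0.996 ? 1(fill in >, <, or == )<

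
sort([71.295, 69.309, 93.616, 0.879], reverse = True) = [93.616, 71.295, 69.309, 0.879]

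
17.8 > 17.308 True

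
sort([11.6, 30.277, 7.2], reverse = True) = [30.277, 11.6, 7.2]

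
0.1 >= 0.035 True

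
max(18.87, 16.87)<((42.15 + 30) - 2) True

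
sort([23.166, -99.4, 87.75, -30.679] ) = [-99.4, -30.679, 23.166, 87.75]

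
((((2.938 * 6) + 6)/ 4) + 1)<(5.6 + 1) False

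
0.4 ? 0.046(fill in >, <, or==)>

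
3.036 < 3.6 True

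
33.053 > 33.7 False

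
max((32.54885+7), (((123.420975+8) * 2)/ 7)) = 39.54885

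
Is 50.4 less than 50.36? No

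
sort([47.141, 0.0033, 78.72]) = [0.0033, 47.141, 78.72]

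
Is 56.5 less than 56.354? No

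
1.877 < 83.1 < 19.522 False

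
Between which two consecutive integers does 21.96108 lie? 21 and 22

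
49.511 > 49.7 False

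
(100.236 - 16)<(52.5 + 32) True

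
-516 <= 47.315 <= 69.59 True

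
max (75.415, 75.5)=75.5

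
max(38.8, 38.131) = 38.8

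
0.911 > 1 False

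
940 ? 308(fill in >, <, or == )>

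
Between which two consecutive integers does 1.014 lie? 1 and 2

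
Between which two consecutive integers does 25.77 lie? 25 and 26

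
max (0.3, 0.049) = 0.3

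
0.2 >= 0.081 True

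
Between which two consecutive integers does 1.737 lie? 1 and 2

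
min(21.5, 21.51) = 21.5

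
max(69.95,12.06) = 69.95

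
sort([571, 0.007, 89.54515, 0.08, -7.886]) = [-7.886, 0.007, 0.08, 89.54515, 571]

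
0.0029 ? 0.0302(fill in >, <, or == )<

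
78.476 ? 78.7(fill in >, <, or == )<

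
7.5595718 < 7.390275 False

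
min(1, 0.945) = 0.945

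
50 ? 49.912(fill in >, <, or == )>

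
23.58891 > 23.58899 False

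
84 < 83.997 False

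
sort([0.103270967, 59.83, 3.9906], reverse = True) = [59.83, 3.9906, 0.103270967]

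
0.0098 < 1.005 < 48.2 True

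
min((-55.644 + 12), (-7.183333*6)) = -43.644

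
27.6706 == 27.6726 False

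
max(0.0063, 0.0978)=0.0978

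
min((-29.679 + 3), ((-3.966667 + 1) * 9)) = -26.700003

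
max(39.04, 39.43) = 39.43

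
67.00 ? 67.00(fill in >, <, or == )==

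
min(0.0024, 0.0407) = 0.0024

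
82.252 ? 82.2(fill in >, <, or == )>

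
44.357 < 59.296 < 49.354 False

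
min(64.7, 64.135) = 64.135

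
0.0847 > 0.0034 True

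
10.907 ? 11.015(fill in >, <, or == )<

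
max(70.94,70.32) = 70.94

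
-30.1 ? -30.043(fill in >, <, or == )<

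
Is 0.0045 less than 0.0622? Yes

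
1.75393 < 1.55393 False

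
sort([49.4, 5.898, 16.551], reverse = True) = [49.4, 16.551, 5.898]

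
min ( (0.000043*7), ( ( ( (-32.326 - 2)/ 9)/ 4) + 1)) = 0.000301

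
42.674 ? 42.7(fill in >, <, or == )<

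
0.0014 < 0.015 True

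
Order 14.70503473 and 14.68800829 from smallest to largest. 14.68800829, 14.70503473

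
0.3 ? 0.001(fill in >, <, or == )>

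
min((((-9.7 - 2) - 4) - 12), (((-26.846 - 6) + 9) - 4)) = -27.846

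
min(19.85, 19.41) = 19.41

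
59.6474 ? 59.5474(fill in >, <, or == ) >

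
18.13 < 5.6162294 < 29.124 False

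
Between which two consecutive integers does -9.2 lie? -10 and -9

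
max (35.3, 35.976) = 35.976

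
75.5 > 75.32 True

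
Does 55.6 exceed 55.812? No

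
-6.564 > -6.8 True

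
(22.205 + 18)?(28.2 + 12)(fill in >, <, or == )>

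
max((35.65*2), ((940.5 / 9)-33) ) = 71.5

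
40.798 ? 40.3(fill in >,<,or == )>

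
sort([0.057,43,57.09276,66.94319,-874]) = [-874,0.057,43,57.09276,66.94319]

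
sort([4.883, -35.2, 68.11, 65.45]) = [-35.2, 4.883, 65.45, 68.11]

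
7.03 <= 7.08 True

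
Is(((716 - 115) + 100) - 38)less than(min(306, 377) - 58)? No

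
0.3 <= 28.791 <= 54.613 True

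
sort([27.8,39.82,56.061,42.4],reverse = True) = [56.061,42.4,39.82,27.8]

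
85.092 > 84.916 True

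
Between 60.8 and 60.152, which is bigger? 60.8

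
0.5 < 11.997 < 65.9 True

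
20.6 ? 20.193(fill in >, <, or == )>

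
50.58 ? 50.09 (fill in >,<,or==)>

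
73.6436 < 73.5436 False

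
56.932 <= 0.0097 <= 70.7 False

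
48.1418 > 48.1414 True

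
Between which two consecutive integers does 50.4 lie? 50 and 51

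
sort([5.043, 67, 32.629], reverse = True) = [67, 32.629, 5.043]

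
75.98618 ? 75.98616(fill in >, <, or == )>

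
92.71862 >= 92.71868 False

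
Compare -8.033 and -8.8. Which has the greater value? -8.033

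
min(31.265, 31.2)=31.2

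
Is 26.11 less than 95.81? Yes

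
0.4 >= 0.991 False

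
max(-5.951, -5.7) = -5.7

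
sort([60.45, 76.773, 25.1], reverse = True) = [76.773, 60.45, 25.1]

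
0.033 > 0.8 False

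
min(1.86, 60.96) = 1.86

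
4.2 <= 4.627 True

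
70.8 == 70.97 False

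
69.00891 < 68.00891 False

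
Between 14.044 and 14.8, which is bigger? 14.8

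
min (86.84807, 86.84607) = 86.84607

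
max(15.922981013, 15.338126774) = 15.922981013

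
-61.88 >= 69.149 False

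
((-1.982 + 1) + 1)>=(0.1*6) False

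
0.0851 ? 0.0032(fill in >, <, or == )>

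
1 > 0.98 True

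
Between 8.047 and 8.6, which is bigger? 8.6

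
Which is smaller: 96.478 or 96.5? 96.478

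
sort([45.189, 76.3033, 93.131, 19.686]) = [19.686, 45.189, 76.3033, 93.131]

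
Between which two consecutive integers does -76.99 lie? -77 and -76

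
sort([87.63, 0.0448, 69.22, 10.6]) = [0.0448, 10.6, 69.22, 87.63]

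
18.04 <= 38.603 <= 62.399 True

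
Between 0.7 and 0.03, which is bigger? 0.7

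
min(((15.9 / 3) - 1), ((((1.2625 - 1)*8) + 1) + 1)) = 4.1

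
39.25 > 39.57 False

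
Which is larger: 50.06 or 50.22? 50.22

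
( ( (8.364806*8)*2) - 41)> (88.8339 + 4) True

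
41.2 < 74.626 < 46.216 False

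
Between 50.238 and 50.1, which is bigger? 50.238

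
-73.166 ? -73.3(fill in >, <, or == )>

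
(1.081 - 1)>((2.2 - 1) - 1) False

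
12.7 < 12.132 False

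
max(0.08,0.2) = 0.2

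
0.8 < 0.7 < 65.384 False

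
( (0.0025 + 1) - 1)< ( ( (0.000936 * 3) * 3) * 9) True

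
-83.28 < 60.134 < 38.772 False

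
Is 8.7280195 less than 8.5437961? No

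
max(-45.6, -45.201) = -45.201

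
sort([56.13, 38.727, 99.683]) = [38.727, 56.13, 99.683]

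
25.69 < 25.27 False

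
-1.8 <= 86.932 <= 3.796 False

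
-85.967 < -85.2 True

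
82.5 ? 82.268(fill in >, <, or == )>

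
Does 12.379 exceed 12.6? No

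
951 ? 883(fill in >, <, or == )>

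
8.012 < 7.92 False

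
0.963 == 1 False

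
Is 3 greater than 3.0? No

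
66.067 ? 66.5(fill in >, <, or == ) <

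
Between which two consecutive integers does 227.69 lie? 227 and 228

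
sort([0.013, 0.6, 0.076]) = [0.013, 0.076, 0.6]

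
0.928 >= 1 False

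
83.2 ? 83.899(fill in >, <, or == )<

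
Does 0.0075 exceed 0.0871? No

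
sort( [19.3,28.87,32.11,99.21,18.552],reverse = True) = [99.21,32.11,28.87,19.3,18.552]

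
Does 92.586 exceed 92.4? Yes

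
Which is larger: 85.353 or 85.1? 85.353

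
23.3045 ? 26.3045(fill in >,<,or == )<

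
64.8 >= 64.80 True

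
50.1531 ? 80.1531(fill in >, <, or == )<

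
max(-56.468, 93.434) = 93.434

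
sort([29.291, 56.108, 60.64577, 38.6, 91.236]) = [29.291, 38.6, 56.108, 60.64577, 91.236]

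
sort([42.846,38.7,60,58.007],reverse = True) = [60,58.007,42.846,38.7]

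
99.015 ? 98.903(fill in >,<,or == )>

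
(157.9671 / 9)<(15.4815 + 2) False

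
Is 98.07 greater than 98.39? No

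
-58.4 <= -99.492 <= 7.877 False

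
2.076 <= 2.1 True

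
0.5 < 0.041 False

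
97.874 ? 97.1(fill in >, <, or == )>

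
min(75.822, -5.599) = -5.599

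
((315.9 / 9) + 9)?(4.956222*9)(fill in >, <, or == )<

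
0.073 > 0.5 False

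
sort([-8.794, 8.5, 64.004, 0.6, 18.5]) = [-8.794, 0.6, 8.5, 18.5, 64.004]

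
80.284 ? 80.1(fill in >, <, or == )>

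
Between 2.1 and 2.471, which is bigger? 2.471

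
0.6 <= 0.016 False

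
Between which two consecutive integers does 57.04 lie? 57 and 58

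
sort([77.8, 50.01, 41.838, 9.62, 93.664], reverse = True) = [93.664, 77.8, 50.01, 41.838, 9.62]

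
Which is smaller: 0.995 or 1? 0.995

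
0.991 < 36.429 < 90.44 True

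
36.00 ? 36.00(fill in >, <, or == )==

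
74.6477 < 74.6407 False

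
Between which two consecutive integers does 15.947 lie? 15 and 16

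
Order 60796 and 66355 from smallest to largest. 60796, 66355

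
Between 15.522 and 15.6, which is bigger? 15.6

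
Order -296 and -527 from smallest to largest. -527, -296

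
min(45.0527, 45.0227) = 45.0227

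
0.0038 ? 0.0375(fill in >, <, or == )<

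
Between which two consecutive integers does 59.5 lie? 59 and 60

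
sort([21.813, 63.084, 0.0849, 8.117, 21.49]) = [0.0849, 8.117, 21.49, 21.813, 63.084]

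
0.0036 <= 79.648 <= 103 True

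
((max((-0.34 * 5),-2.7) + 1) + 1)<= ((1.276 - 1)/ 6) False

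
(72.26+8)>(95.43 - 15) False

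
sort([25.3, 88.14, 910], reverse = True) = [910, 88.14, 25.3]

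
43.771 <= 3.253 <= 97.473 False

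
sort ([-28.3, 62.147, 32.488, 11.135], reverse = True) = [62.147, 32.488, 11.135, -28.3]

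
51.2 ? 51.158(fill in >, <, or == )>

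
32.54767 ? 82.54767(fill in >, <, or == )<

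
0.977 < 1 True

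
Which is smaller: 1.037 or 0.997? 0.997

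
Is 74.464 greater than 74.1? Yes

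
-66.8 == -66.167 False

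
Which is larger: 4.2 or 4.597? 4.597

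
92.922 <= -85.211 False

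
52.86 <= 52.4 False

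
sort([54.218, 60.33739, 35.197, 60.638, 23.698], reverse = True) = [60.638, 60.33739, 54.218, 35.197, 23.698]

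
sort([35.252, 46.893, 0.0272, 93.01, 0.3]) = [0.0272, 0.3, 35.252, 46.893, 93.01]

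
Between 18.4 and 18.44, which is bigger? 18.44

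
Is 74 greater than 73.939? Yes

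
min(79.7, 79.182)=79.182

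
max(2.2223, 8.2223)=8.2223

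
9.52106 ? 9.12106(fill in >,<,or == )>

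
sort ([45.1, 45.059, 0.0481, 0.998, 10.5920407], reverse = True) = [45.1, 45.059, 10.5920407, 0.998, 0.0481]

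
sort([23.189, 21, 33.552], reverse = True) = [33.552, 23.189, 21]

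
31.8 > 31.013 True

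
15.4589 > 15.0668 True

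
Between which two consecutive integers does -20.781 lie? -21 and -20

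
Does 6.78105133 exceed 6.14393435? Yes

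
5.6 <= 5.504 False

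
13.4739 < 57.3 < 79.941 True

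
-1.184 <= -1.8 False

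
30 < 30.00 False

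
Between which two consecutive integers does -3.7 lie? -4 and -3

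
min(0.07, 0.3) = 0.07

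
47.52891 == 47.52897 False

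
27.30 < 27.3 False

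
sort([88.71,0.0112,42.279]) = [0.0112,42.279,88.71]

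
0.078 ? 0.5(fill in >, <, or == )<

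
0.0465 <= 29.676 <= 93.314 True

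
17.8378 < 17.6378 False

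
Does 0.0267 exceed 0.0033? Yes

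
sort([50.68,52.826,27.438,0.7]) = [0.7,27.438,50.68,52.826]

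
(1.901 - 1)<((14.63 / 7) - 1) True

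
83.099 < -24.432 False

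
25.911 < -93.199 False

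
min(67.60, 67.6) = 67.60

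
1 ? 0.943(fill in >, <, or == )>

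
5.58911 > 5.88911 False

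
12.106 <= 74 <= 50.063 False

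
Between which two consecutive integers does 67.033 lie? 67 and 68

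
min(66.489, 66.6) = 66.489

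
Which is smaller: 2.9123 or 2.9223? 2.9123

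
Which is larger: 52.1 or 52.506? 52.506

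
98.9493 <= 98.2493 False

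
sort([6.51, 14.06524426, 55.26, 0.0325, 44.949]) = [0.0325, 6.51, 14.06524426, 44.949, 55.26]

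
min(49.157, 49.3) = 49.157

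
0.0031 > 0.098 False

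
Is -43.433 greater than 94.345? No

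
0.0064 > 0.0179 False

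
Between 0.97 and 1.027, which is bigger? 1.027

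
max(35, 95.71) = 95.71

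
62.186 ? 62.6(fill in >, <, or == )<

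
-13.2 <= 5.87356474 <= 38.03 True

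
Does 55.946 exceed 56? No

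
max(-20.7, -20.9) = -20.7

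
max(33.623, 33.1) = 33.623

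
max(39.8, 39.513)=39.8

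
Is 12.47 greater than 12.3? Yes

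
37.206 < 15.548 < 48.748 False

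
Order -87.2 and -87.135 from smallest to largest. -87.2, -87.135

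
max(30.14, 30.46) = 30.46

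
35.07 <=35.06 False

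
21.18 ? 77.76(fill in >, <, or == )<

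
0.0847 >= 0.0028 True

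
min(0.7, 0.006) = 0.006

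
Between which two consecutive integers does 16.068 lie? 16 and 17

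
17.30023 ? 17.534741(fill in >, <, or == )<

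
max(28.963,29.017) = 29.017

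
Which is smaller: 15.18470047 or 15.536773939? 15.18470047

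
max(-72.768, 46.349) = 46.349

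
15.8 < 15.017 False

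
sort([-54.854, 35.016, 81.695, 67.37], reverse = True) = [81.695, 67.37, 35.016, -54.854]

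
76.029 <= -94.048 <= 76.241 False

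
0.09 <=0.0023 False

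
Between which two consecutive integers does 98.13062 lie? 98 and 99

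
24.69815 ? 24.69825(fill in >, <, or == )<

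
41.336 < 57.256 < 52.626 False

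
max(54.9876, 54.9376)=54.9876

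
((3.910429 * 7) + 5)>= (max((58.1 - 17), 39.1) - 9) True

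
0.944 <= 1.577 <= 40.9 True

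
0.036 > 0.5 False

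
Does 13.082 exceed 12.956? Yes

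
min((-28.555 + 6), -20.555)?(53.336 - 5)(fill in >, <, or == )<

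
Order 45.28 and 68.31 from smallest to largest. 45.28, 68.31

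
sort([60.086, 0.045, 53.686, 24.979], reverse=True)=[60.086, 53.686, 24.979, 0.045]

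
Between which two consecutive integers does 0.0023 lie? 0 and 1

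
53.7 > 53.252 True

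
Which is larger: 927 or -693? 927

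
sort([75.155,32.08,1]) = [1,32.08,75.155]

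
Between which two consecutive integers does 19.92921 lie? 19 and 20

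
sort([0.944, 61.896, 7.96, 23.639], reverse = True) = [61.896, 23.639, 7.96, 0.944]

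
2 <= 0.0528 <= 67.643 False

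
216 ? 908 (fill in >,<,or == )<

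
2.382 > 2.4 False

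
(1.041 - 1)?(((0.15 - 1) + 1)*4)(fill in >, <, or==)<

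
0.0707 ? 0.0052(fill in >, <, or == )>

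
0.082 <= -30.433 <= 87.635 False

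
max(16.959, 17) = 17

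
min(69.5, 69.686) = 69.5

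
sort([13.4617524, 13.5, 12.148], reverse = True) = [13.5, 13.4617524, 12.148]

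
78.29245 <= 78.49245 True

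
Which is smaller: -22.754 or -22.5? -22.754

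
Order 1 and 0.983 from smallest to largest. 0.983, 1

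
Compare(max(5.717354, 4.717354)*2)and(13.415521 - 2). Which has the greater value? (max(5.717354, 4.717354)*2)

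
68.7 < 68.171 False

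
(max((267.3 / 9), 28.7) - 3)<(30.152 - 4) False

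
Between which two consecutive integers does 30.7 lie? 30 and 31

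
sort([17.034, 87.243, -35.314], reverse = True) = [87.243, 17.034, -35.314]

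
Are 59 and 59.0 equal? Yes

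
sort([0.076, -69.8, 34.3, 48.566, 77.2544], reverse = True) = [77.2544, 48.566, 34.3, 0.076, -69.8]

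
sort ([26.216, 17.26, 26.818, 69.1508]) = [17.26, 26.216, 26.818, 69.1508]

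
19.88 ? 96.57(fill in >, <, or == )<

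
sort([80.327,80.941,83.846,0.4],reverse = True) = [83.846,80.941,80.327,0.4]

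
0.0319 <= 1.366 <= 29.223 True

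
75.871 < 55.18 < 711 False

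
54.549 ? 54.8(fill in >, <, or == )<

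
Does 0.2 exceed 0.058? Yes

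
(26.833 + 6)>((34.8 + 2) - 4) True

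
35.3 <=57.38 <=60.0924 True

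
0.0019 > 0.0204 False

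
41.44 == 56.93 False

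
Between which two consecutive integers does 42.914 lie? 42 and 43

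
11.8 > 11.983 False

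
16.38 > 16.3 True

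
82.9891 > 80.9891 True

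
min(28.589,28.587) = 28.587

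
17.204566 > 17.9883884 False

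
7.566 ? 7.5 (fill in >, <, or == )>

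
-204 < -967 False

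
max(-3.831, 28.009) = 28.009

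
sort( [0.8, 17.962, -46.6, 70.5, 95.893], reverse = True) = [95.893, 70.5, 17.962, 0.8, -46.6]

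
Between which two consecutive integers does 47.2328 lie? 47 and 48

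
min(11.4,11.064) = 11.064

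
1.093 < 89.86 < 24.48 False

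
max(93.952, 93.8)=93.952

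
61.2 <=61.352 True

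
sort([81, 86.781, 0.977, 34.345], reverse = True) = [86.781, 81, 34.345, 0.977]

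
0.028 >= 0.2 False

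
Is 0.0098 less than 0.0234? Yes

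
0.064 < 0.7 True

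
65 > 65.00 False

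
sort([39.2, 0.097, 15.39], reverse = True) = [39.2, 15.39, 0.097]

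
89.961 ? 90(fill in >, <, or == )<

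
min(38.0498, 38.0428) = 38.0428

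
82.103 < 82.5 True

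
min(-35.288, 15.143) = -35.288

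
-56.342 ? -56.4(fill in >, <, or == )>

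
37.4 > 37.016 True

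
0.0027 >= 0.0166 False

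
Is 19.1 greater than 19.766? No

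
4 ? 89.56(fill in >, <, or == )<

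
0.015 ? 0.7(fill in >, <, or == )<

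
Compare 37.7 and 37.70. They are equal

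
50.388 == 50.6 False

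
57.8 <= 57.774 False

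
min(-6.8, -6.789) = -6.8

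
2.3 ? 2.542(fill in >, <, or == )<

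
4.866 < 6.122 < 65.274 True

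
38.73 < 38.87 True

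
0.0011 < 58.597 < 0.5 False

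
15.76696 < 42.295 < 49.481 True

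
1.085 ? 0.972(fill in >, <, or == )>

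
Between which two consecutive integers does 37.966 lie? 37 and 38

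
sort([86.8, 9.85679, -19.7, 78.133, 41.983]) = [-19.7, 9.85679, 41.983, 78.133, 86.8]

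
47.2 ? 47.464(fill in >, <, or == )<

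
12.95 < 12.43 False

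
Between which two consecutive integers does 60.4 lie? 60 and 61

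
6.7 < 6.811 True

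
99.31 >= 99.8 False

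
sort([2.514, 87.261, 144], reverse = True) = [144, 87.261, 2.514]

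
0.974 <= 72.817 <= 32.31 False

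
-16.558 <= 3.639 True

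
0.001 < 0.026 True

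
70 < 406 True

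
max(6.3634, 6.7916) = 6.7916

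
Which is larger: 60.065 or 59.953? 60.065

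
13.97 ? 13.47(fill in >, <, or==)>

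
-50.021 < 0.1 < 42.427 True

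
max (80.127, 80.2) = 80.2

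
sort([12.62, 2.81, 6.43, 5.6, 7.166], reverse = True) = [12.62, 7.166, 6.43, 5.6, 2.81]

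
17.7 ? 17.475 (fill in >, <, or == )>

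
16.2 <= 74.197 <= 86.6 True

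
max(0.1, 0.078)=0.1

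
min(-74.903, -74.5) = -74.903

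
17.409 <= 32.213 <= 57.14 True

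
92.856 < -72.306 False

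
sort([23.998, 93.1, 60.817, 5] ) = [5, 23.998, 60.817, 93.1]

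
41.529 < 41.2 False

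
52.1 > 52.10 False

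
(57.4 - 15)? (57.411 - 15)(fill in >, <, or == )<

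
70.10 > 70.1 False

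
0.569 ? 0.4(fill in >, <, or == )>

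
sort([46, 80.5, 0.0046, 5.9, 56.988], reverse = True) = [80.5, 56.988, 46, 5.9, 0.0046]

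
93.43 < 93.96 True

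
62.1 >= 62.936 False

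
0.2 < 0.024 False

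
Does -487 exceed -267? No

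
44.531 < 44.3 False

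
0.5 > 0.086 True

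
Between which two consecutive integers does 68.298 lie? 68 and 69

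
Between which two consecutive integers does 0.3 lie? 0 and 1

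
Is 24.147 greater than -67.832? Yes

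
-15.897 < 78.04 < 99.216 True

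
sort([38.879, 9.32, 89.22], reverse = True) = [89.22, 38.879, 9.32]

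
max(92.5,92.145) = 92.5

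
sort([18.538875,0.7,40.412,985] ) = [0.7,18.538875,40.412,985]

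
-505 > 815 False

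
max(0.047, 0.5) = 0.5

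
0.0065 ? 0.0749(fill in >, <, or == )<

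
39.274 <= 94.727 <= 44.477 False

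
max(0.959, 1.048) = 1.048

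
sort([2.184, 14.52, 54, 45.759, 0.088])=[0.088, 2.184, 14.52, 45.759, 54]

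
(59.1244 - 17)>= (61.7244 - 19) False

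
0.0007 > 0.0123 False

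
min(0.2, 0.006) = 0.006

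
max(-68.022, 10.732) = 10.732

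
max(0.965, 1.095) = 1.095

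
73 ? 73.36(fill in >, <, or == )<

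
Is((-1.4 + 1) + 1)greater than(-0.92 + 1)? Yes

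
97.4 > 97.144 True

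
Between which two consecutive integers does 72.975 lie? 72 and 73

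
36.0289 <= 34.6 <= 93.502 False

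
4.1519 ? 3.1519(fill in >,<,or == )>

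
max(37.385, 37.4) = 37.4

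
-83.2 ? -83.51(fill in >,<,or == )>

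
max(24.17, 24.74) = 24.74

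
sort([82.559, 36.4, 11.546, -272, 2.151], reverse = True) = [82.559, 36.4, 11.546, 2.151, -272]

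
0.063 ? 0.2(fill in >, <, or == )<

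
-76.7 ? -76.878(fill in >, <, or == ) >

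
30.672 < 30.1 False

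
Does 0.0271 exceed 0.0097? Yes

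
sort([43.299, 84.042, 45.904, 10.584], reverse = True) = [84.042, 45.904, 43.299, 10.584]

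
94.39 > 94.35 True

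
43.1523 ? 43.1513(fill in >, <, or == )>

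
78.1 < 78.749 True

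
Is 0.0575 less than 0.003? No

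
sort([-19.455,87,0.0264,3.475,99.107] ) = [-19.455,0.0264,3.475,87,99.107]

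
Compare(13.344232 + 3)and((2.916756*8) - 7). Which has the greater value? (13.344232 + 3)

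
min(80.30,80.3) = 80.30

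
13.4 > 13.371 True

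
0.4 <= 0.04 False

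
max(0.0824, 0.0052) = 0.0824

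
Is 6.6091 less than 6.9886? Yes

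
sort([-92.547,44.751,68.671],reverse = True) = [68.671,44.751,-92.547]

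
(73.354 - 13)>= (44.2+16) True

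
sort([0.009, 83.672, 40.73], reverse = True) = [83.672, 40.73, 0.009]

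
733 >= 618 True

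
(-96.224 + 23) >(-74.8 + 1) True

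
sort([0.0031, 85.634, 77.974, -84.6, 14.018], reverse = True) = [85.634, 77.974, 14.018, 0.0031, -84.6]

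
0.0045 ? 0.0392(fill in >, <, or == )<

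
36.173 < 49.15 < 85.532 True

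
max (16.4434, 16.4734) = 16.4734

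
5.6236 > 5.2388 True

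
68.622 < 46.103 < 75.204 False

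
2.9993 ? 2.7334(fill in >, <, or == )>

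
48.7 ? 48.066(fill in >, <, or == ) >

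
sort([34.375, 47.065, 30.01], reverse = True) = [47.065, 34.375, 30.01]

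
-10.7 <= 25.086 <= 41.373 True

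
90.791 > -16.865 True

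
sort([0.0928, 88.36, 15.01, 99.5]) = [0.0928, 15.01, 88.36, 99.5]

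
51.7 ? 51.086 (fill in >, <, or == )>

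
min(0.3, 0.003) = 0.003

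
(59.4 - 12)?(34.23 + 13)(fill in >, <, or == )>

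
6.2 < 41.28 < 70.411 True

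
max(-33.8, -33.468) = -33.468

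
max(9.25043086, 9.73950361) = 9.73950361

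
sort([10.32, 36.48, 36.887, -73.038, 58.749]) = [-73.038, 10.32, 36.48, 36.887, 58.749]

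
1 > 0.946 True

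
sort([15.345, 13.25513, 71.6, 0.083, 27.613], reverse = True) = [71.6, 27.613, 15.345, 13.25513, 0.083]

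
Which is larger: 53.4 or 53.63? 53.63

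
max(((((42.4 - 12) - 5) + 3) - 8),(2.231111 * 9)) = 20.4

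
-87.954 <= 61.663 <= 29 False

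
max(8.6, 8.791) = 8.791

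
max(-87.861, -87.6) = -87.6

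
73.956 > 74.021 False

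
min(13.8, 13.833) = 13.8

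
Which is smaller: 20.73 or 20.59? 20.59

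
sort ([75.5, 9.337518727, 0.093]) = [0.093, 9.337518727, 75.5]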